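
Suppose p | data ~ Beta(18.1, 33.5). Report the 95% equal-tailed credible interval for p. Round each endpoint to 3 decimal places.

[0.228, 0.485]

Posterior: Beta(18.1, 33.5).
Equal-tailed 95% interval: the 0.025 and 0.975 quantiles of Beta(18.1, 33.5).
Posterior mean ≈ 0.351, SD ≈ 0.066; a Normal approximation gives roughly [0.222, 0.480].
Exact: F⁻¹(0.025) = 0.228; F⁻¹(0.975) = 0.485.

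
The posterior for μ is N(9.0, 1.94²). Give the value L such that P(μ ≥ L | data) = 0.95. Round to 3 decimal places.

Need L with P(μ ≥ L) = 0.95: L = 9.0 − z_{0.05}·1.94.
z = 1.645; L = 9.0 − 1.645 × 1.94 = 5.809.

5.809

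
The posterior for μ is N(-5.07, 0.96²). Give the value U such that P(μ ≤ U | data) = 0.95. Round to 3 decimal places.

-3.491

Need U with P(μ ≤ U) = 0.95: U = -5.07 + z_{0.05}·0.96.
z = 1.645; U = -5.07 + 1.645 × 0.96 = -3.491.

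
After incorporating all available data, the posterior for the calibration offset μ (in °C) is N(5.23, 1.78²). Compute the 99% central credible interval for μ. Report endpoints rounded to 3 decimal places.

The posterior is symmetric, so the 99% equal-tailed interval is μ = 5.23 ± z·1.78 with z = 2.576.
Half-width: 2.576 × 1.78 = 4.585.
5.23 − 4.585 = 0.645; 5.23 + 4.585 = 9.815.

[0.645, 9.815]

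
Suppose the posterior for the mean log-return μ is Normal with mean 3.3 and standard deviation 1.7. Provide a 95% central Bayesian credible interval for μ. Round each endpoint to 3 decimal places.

The posterior is symmetric, so the 95% equal-tailed interval is μ = 3.3 ± z·1.7 with z = 1.960.
Half-width: 1.960 × 1.7 = 3.332.
3.3 − 3.332 = -0.032; 3.3 + 3.332 = 6.632.

[-0.032, 6.632]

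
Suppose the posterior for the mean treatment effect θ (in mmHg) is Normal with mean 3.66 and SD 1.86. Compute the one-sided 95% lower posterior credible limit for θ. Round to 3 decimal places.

0.601

Need L with P(θ ≥ L) = 0.95: L = 3.66 − z_{0.05}·1.86.
z = 1.645; L = 3.66 − 1.645 × 1.86 = 0.601.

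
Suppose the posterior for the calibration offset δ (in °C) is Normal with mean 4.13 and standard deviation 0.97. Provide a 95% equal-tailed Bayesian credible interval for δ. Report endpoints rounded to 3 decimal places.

[2.229, 6.031]

The posterior is symmetric, so the 95% equal-tailed interval is δ = 4.13 ± z·0.97 with z = 1.960.
Half-width: 1.960 × 0.97 = 1.901.
4.13 − 1.901 = 2.229; 4.13 + 1.901 = 6.031.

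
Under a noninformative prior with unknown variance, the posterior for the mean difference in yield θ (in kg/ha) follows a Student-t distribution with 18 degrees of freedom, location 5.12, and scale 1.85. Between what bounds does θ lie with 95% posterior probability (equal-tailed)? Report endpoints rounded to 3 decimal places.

[1.233, 9.007]

The t_18 distribution is symmetric; the 95% interval is 5.12 ± t·1.85 with t_{0.975,18} = 2.101.
Half-width: 2.101 × 1.85 = 3.887.
5.12 − 3.887 = 1.233; 5.12 + 3.887 = 9.007.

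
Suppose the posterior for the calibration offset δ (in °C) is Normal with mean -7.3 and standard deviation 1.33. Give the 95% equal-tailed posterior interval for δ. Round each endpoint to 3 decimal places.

[-9.907, -4.693]

The posterior is symmetric, so the 95% equal-tailed interval is δ = -7.3 ± z·1.33 with z = 1.960.
Half-width: 1.960 × 1.33 = 2.607.
-7.3 − 2.607 = -9.907; -7.3 + 2.607 = -4.693.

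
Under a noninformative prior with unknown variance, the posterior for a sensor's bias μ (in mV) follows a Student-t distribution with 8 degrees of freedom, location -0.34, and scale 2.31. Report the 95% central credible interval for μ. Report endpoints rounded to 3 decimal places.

[-5.667, 4.987]

The t_8 distribution is symmetric; the 95% interval is -0.34 ± t·2.31 with t_{0.975,8} = 2.306.
Half-width: 2.306 × 2.31 = 5.327.
-0.34 − 5.327 = -5.667; -0.34 + 5.327 = 4.987.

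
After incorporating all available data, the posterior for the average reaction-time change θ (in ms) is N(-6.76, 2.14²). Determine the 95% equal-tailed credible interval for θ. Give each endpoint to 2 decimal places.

The posterior is symmetric, so the 95% equal-tailed interval is θ = -6.76 ± z·2.14 with z = 1.960.
Half-width: 1.960 × 2.14 = 4.19.
-6.76 − 4.19 = -10.95; -6.76 + 4.19 = -2.57.

[-10.95, -2.57]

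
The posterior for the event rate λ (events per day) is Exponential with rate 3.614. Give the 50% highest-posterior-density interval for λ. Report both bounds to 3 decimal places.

[0.000, 0.192]

The exponential density is strictly decreasing on [0, ∞), so the HPD interval is anchored at 0: [0, q] with P(λ ≤ q) = 0.50.
q = −ln(1 − 0.50) / 3.614 = 0.6931 / 3.614 = 0.192.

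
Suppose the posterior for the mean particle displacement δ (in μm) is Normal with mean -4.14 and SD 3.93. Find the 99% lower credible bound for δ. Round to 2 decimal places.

-13.28

Need L with P(δ ≥ L) = 0.99: L = -4.14 − z_{0.01}·3.93.
z = 2.326; L = -4.14 − 2.326 × 3.93 = -13.28.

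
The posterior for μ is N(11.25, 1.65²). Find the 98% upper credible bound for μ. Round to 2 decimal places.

14.64

Need U with P(μ ≤ U) = 0.98: U = 11.25 + z_{0.02}·1.65.
z = 2.054; U = 11.25 + 2.054 × 1.65 = 14.64.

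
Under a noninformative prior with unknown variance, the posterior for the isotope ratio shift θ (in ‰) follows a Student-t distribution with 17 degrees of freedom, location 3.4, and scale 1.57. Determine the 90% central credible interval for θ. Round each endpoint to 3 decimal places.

[0.669, 6.131]

The t_17 distribution is symmetric; the 90% interval is 3.4 ± t·1.57 with t_{0.95,17} = 1.740.
Half-width: 1.740 × 1.57 = 2.731.
3.4 − 2.731 = 0.669; 3.4 + 2.731 = 6.131.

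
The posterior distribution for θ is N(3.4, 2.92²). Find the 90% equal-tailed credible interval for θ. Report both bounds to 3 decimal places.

[-1.403, 8.203]

The posterior is symmetric, so the 90% equal-tailed interval is θ = 3.4 ± z·2.92 with z = 1.645.
Half-width: 1.645 × 2.92 = 4.803.
3.4 − 4.803 = -1.403; 3.4 + 4.803 = 8.203.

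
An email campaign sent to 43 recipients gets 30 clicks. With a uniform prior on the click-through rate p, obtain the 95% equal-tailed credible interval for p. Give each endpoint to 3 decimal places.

[0.548, 0.814]

Posterior: Beta(1+30, 1+13) = Beta(31, 14).
Equal-tailed 95% interval: the 0.025 and 0.975 quantiles of Beta(31, 14).
Posterior mean ≈ 0.689, SD ≈ 0.068; a Normal approximation gives roughly [0.555, 0.823].
Exact: F⁻¹(0.025) = 0.548; F⁻¹(0.975) = 0.814.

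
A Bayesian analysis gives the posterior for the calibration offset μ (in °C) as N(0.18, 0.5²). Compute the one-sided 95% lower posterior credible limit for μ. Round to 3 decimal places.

Need L with P(μ ≥ L) = 0.95: L = 0.18 − z_{0.05}·0.5.
z = 1.645; L = 0.18 − 1.645 × 0.5 = -0.642.

-0.642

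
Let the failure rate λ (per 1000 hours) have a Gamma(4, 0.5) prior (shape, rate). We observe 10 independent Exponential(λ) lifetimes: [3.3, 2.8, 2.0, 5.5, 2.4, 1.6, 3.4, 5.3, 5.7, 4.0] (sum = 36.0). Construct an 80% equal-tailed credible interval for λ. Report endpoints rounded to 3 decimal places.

[0.259, 0.519]

Posterior: Gamma(4+10, 0.5+36.0) = Gamma(14, 36.5) (shape, rate).
Equal-tailed 80% interval: Gamma(14, 36.5) quantiles at 0.1 and 0.9.
Posterior mean ≈ 0.384, SD ≈ 0.103; a Normal approximation gives roughly [0.252, 0.515].
Exact: lower = 0.259; upper = 0.519.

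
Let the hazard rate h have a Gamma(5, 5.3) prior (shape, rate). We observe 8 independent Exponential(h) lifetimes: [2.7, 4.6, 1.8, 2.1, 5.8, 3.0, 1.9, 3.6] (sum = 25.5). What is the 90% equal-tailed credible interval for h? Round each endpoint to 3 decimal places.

[0.250, 0.631]

Posterior: Gamma(5+8, 5.3+25.5) = Gamma(13, 30.8) (shape, rate).
Equal-tailed 90% interval: Gamma(13, 30.8) quantiles at 0.05 and 0.95.
Posterior mean ≈ 0.422, SD ≈ 0.117; a Normal approximation gives roughly [0.230, 0.615].
Exact: lower = 0.250; upper = 0.631.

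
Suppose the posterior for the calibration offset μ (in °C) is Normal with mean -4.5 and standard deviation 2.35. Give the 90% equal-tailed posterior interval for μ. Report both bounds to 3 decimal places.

The posterior is symmetric, so the 90% equal-tailed interval is μ = -4.5 ± z·2.35 with z = 1.645.
Half-width: 1.645 × 2.35 = 3.865.
-4.5 − 3.865 = -8.365; -4.5 + 3.865 = -0.635.

[-8.365, -0.635]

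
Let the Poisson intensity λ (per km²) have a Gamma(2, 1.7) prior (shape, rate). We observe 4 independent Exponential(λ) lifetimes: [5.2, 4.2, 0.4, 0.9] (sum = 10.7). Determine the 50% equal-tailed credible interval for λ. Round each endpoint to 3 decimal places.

[0.340, 0.599]

Posterior: Gamma(2+4, 1.7+10.7) = Gamma(6, 12.4) (shape, rate).
Equal-tailed 50% interval: Gamma(6, 12.4) quantiles at 0.25 and 0.75.
Posterior mean ≈ 0.484, SD ≈ 0.198; a Normal approximation gives roughly [0.351, 0.617].
Exact: lower = 0.340; upper = 0.599.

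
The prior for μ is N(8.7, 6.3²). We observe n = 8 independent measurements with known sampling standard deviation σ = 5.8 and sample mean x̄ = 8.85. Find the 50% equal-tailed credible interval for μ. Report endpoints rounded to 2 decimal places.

Posterior precision = 1/6.3² + 8/5.8² = 0.0252 + 0.2378 = 0.2630, so posterior SD = 1.9499.
Posterior mean = (8.7/6.3² + 8·8.85/5.8²) / 0.2630 = 8.8356.
Interval: 8.8356 ± 0.674 × 1.9499 → [7.52, 10.15].

[7.52, 10.15]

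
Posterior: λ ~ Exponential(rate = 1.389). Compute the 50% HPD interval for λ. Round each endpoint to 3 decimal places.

[0.000, 0.499]

The exponential density is strictly decreasing on [0, ∞), so the HPD interval is anchored at 0: [0, q] with P(λ ≤ q) = 0.50.
q = −ln(1 − 0.50) / 1.389 = 0.6931 / 1.389 = 0.499.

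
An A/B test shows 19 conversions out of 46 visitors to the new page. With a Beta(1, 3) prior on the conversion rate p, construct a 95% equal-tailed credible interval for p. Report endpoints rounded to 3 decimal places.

[0.270, 0.538]

Posterior: Beta(1+19, 3+27) = Beta(20, 30).
Equal-tailed 95% interval: the 0.025 and 0.975 quantiles of Beta(20, 30).
Posterior mean ≈ 0.400, SD ≈ 0.069; a Normal approximation gives roughly [0.266, 0.534].
Exact: F⁻¹(0.025) = 0.270; F⁻¹(0.975) = 0.538.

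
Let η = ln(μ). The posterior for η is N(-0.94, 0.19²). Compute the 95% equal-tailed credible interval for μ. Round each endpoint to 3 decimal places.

[0.269, 0.567]

On the log scale the 95% interval is -0.94 ± 1.960 × 0.19 = [-1.3124, -0.5676].
Exponentiate: [e^-1.3124, e^-0.5676] = [0.269, 0.567].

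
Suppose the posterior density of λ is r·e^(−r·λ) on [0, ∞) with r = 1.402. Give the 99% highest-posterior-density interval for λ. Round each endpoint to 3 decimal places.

[0.000, 3.285]

The exponential density is strictly decreasing on [0, ∞), so the HPD interval is anchored at 0: [0, q] with P(λ ≤ q) = 0.99.
q = −ln(1 − 0.99) / 1.402 = 4.6052 / 1.402 = 3.285.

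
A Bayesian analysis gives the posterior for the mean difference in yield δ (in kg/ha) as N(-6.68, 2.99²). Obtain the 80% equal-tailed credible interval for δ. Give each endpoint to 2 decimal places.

The posterior is symmetric, so the 80% equal-tailed interval is δ = -6.68 ± z·2.99 with z = 1.282.
Half-width: 1.282 × 2.99 = 3.83.
-6.68 − 3.83 = -10.51; -6.68 + 3.83 = -2.85.

[-10.51, -2.85]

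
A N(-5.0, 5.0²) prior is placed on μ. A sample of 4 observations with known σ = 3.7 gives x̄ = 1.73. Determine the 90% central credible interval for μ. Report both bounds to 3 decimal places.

[-1.934, 3.774]

Posterior precision = 1/5.0² + 4/3.7² = 0.0400 + 0.2922 = 0.3322, so posterior SD = 1.7350.
Posterior mean = (-5.0/5.0² + 4·1.73/3.7²) / 0.3322 = 0.9196.
Interval: 0.9196 ± 1.645 × 1.7350 → [-1.934, 3.774].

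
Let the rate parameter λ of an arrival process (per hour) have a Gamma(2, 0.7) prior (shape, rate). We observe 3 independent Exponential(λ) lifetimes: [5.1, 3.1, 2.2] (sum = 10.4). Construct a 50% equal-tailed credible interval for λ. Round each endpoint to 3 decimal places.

Posterior: Gamma(2+3, 0.7+10.4) = Gamma(5, 11.1) (shape, rate).
Equal-tailed 50% interval: Gamma(5, 11.1) quantiles at 0.25 and 0.75.
Posterior mean ≈ 0.450, SD ≈ 0.201; a Normal approximation gives roughly [0.315, 0.586].
Exact: lower = 0.303; upper = 0.565.

[0.303, 0.565]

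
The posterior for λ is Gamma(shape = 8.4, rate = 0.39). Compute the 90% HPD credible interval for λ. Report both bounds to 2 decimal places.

[9.61, 33.05]

The posterior is unimodal and skewed, so the HPD interval has equal density at both endpoints and is the shortest 90% interval.
Solving f(9.61) = f(33.05) with F(33.05) − F(9.61) = 0.90 gives [9.61, 33.05].
For comparison, the equal-tailed interval is [10.93, 35.04]; the HPD is narrower and shifted toward the mode.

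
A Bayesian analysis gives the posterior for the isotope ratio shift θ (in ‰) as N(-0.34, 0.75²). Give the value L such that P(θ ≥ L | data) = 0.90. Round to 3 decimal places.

-1.301

Need L with P(θ ≥ L) = 0.90: L = -0.34 − z_{0.1}·0.75.
z = 1.282; L = -0.34 − 1.282 × 0.75 = -1.301.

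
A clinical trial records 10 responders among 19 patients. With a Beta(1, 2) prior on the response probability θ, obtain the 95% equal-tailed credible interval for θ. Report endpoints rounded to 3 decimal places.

Posterior: Beta(1+10, 2+9) = Beta(11, 11).
Equal-tailed 95% interval: the 0.025 and 0.975 quantiles of Beta(11, 11).
Posterior mean ≈ 0.500, SD ≈ 0.104; a Normal approximation gives roughly [0.296, 0.704].
Exact: F⁻¹(0.025) = 0.298; F⁻¹(0.975) = 0.702.

[0.298, 0.702]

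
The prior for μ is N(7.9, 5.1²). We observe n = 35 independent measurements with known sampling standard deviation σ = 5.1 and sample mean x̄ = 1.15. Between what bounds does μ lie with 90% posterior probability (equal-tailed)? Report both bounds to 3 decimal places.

[-0.061, 2.736]

Posterior precision = 1/5.1² + 35/5.1² = 0.0384 + 1.3456 = 1.3841, so posterior SD = 0.8500.
Posterior mean = (7.9/5.1² + 35·1.15/5.1²) / 1.3841 = 1.3375.
Interval: 1.3375 ± 1.645 × 0.8500 → [-0.061, 2.736].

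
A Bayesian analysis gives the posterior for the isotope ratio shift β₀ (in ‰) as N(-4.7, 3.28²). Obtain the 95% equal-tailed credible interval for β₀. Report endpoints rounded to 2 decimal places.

[-11.13, 1.73]

The posterior is symmetric, so the 95% equal-tailed interval is β₀ = -4.7 ± z·3.28 with z = 1.960.
Half-width: 1.960 × 3.28 = 6.43.
-4.7 − 6.43 = -11.13; -4.7 + 6.43 = 1.73.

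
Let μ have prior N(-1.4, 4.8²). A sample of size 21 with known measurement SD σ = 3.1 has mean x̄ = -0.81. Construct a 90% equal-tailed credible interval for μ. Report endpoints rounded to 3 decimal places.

[-1.923, 0.280]

Posterior precision = 1/4.8² + 21/3.1² = 0.0434 + 2.1852 = 2.2286, so posterior SD = 0.6699.
Posterior mean = (-1.4/4.8² + 21·-0.81/3.1²) / 2.2286 = -0.8215.
Interval: -0.8215 ± 1.645 × 0.6699 → [-1.923, 0.280].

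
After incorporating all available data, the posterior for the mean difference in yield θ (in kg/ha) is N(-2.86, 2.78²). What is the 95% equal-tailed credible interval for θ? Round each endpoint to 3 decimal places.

The posterior is symmetric, so the 95% equal-tailed interval is θ = -2.86 ± z·2.78 with z = 1.960.
Half-width: 1.960 × 2.78 = 5.449.
-2.86 − 5.449 = -8.309; -2.86 + 5.449 = 2.589.

[-8.309, 2.589]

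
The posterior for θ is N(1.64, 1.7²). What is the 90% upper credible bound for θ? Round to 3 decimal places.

3.819

Need U with P(θ ≤ U) = 0.90: U = 1.64 + z_{0.1}·1.7.
z = 1.282; U = 1.64 + 1.282 × 1.7 = 3.819.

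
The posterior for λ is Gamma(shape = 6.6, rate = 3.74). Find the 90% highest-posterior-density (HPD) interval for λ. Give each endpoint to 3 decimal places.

[0.674, 2.815]

The posterior is unimodal and skewed, so the HPD interval has equal density at both endpoints and is the shortest 90% interval.
Solving f(0.674) = f(2.815) with F(2.815) − F(0.674) = 0.90 gives [0.674, 2.815].
For comparison, the equal-tailed interval is [0.806, 3.025]; the HPD is narrower and shifted toward the mode.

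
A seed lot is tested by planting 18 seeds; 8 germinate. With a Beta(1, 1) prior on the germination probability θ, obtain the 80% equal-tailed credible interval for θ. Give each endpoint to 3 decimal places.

[0.310, 0.592]

Posterior: Beta(1+8, 1+10) = Beta(9, 11).
Equal-tailed 80% interval: the 0.1 and 0.9 quantiles of Beta(9, 11).
Posterior mean ≈ 0.450, SD ≈ 0.109; a Normal approximation gives roughly [0.311, 0.589].
Exact: F⁻¹(0.1) = 0.310; F⁻¹(0.9) = 0.592.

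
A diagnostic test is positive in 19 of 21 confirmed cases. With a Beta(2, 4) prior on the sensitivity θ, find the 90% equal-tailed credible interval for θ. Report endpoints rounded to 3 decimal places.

[0.637, 0.894]

Posterior: Beta(2+19, 4+2) = Beta(21, 6).
Equal-tailed 90% interval: the 0.05 and 0.95 quantiles of Beta(21, 6).
Posterior mean ≈ 0.778, SD ≈ 0.079; a Normal approximation gives roughly [0.649, 0.907].
Exact: F⁻¹(0.05) = 0.637; F⁻¹(0.95) = 0.894.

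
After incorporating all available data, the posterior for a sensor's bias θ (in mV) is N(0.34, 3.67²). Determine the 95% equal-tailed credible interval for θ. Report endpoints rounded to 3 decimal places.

The posterior is symmetric, so the 95% equal-tailed interval is θ = 0.34 ± z·3.67 with z = 1.960.
Half-width: 1.960 × 3.67 = 7.193.
0.34 − 7.193 = -6.853; 0.34 + 7.193 = 7.533.

[-6.853, 7.533]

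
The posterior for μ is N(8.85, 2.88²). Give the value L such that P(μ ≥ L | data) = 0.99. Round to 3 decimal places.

2.150

Need L with P(μ ≥ L) = 0.99: L = 8.85 − z_{0.01}·2.88.
z = 2.326; L = 8.85 − 2.326 × 2.88 = 2.150.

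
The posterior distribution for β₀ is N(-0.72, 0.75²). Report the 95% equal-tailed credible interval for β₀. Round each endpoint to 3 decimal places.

The posterior is symmetric, so the 95% equal-tailed interval is β₀ = -0.72 ± z·0.75 with z = 1.960.
Half-width: 1.960 × 0.75 = 1.470.
-0.72 − 1.470 = -2.190; -0.72 + 1.470 = 0.750.

[-2.190, 0.750]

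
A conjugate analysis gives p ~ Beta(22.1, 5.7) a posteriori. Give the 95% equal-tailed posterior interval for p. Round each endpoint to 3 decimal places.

[0.630, 0.920]

Posterior: Beta(22.1, 5.7).
Equal-tailed 95% interval: the 0.025 and 0.975 quantiles of Beta(22.1, 5.7).
Posterior mean ≈ 0.795, SD ≈ 0.075; a Normal approximation gives roughly [0.648, 0.942].
Exact: F⁻¹(0.025) = 0.630; F⁻¹(0.975) = 0.920.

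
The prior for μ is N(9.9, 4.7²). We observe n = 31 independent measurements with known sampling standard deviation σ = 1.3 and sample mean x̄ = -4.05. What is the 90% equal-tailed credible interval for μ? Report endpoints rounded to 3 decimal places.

Posterior precision = 1/4.7² + 31/1.3² = 0.0453 + 18.3432 = 18.3885, so posterior SD = 0.2332.
Posterior mean = (9.9/4.7² + 31·-4.05/1.3²) / 18.3885 = -4.0157.
Interval: -4.0157 ± 1.645 × 0.2332 → [-4.399, -3.632].

[-4.399, -3.632]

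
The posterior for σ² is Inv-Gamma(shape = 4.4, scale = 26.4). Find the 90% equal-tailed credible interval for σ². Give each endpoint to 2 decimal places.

Inverse-Gamma(4.4, 26.4) quantiles: F⁻¹(0.05) and F⁻¹(0.95).
Equivalently, 1/σ² ~ Gamma(4.4, rate = 26.4); invert its 0.95 and 0.05 quantiles.
Posterior mean ≈ 7.76, SD ≈ 5.01; a Normal approximation gives roughly [-0.48, 16.01].
Exact: lower = 3.17; upper = 16.48.

[3.17, 16.48]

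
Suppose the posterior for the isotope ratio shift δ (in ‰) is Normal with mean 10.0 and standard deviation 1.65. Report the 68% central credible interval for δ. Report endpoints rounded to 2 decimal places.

[8.36, 11.64]

The posterior is symmetric, so the 68% equal-tailed interval is δ = 10.0 ± z·1.65 with z = 0.994.
Half-width: 0.994 × 1.65 = 1.64.
10.0 − 1.64 = 8.36; 10.0 + 1.64 = 11.64.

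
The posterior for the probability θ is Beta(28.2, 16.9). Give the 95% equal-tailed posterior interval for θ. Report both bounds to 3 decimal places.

Posterior: Beta(28.2, 16.9).
Equal-tailed 95% interval: the 0.025 and 0.975 quantiles of Beta(28.2, 16.9).
Posterior mean ≈ 0.625, SD ≈ 0.071; a Normal approximation gives roughly [0.486, 0.765].
Exact: F⁻¹(0.025) = 0.481; F⁻¹(0.975) = 0.759.

[0.481, 0.759]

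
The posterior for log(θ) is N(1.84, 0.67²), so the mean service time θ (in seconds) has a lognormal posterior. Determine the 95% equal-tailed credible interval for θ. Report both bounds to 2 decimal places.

[1.69, 23.41]

On the log scale the 95% interval is 1.84 ± 1.960 × 0.67 = [0.5268, 3.1532].
Exponentiate: [e^0.5268, e^3.1532] = [1.69, 23.41].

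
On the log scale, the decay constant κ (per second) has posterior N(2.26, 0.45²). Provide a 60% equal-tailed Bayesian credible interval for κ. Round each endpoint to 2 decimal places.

[6.56, 14.00]

On the log scale the 60% interval is 2.26 ± 0.842 × 0.45 = [1.8813, 2.6387].
Exponentiate: [e^1.8813, e^2.6387] = [6.56, 14.00].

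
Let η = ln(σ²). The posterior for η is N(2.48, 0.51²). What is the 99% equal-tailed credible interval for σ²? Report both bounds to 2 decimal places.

On the log scale the 99% interval is 2.48 ± 2.576 × 0.51 = [1.1663, 3.7937].
Exponentiate: [e^1.1663, e^3.7937] = [3.21, 44.42].

[3.21, 44.42]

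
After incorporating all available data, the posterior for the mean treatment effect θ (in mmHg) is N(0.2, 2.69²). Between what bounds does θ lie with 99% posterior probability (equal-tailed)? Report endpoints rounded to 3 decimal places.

The posterior is symmetric, so the 99% equal-tailed interval is θ = 0.2 ± z·2.69 with z = 2.576.
Half-width: 2.576 × 2.69 = 6.929.
0.2 − 6.929 = -6.729; 0.2 + 6.929 = 7.129.

[-6.729, 7.129]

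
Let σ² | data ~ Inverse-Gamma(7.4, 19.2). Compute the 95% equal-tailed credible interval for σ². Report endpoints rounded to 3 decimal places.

Inverse-Gamma(7.4, 19.2) quantiles: F⁻¹(0.025) and F⁻¹(0.975).
Equivalently, 1/σ² ~ Gamma(7.4, rate = 19.2); invert its 0.975 and 0.025 quantiles.
Posterior mean ≈ 3.000, SD ≈ 1.291; a Normal approximation gives roughly [0.470, 5.530].
Exact: lower = 1.411; upper = 6.260.

[1.411, 6.260]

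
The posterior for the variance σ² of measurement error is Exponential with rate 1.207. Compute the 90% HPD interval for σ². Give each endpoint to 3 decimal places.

The exponential density is strictly decreasing on [0, ∞), so the HPD interval is anchored at 0: [0, q] with P(σ² ≤ q) = 0.90.
q = −ln(1 − 0.90) / 1.207 = 2.3026 / 1.207 = 1.908.

[0.000, 1.908]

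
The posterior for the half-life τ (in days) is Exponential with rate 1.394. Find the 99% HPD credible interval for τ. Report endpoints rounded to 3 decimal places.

[0.000, 3.304]

The exponential density is strictly decreasing on [0, ∞), so the HPD interval is anchored at 0: [0, q] with P(τ ≤ q) = 0.99.
q = −ln(1 − 0.99) / 1.394 = 4.6052 / 1.394 = 3.304.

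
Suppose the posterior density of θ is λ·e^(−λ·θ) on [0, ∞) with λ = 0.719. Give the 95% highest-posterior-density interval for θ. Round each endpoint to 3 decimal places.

[0.000, 4.167]

The exponential density is strictly decreasing on [0, ∞), so the HPD interval is anchored at 0: [0, q] with P(θ ≤ q) = 0.95.
q = −ln(1 − 0.95) / 0.719 = 2.9957 / 0.719 = 4.167.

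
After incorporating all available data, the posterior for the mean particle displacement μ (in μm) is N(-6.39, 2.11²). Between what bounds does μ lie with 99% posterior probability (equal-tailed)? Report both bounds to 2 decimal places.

The posterior is symmetric, so the 99% equal-tailed interval is μ = -6.39 ± z·2.11 with z = 2.576.
Half-width: 2.576 × 2.11 = 5.43.
-6.39 − 5.43 = -11.82; -6.39 + 5.43 = -0.96.

[-11.82, -0.96]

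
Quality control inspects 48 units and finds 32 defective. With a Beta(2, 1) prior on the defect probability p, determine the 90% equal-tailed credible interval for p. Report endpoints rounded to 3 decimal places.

Posterior: Beta(2+32, 1+16) = Beta(34, 17).
Equal-tailed 90% interval: the 0.05 and 0.95 quantiles of Beta(34, 17).
Posterior mean ≈ 0.667, SD ≈ 0.065; a Normal approximation gives roughly [0.559, 0.774].
Exact: F⁻¹(0.05) = 0.555; F⁻¹(0.95) = 0.770.

[0.555, 0.770]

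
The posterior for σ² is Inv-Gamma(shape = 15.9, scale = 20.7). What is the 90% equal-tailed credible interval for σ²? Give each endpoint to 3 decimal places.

Inverse-Gamma(15.9, 20.7) quantiles: F⁻¹(0.05) and F⁻¹(0.95).
Equivalently, 1/σ² ~ Gamma(15.9, rate = 20.7); invert its 0.95 and 0.05 quantiles.
Posterior mean ≈ 1.389, SD ≈ 0.373; a Normal approximation gives roughly [0.776, 2.002].
Exact: lower = 0.901; upper = 2.079.

[0.901, 2.079]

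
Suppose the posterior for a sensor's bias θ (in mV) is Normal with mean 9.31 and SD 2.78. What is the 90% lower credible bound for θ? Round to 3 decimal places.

5.747

Need L with P(θ ≥ L) = 0.90: L = 9.31 − z_{0.1}·2.78.
z = 1.282; L = 9.31 − 1.282 × 2.78 = 5.747.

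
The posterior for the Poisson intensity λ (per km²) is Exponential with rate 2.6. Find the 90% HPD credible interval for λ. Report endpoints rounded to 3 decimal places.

The exponential density is strictly decreasing on [0, ∞), so the HPD interval is anchored at 0: [0, q] with P(λ ≤ q) = 0.90.
q = −ln(1 − 0.90) / 2.6 = 2.3026 / 2.6 = 0.886.

[0.000, 0.886]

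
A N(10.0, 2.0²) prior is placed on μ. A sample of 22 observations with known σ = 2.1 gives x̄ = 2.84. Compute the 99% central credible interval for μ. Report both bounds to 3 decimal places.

Posterior precision = 1/2.0² + 22/2.1² = 0.2500 + 4.9887 = 5.2387, so posterior SD = 0.4369.
Posterior mean = (10.0/2.0² + 22·2.84/2.1²) / 5.2387 = 3.1817.
Interval: 3.1817 ± 2.576 × 0.4369 → [2.056, 4.307].

[2.056, 4.307]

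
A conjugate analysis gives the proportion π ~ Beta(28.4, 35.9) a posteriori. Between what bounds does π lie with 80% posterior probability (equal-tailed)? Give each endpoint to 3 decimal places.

[0.363, 0.521]

Posterior: Beta(28.4, 35.9).
Equal-tailed 80% interval: the 0.1 and 0.9 quantiles of Beta(28.4, 35.9).
Posterior mean ≈ 0.442, SD ≈ 0.061; a Normal approximation gives roughly [0.363, 0.520].
Exact: F⁻¹(0.1) = 0.363; F⁻¹(0.9) = 0.521.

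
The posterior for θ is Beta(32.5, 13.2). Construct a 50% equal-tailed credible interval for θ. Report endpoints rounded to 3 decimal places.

[0.668, 0.758]

Posterior: Beta(32.5, 13.2).
Equal-tailed 50% interval: the 0.25 and 0.75 quantiles of Beta(32.5, 13.2).
Posterior mean ≈ 0.711, SD ≈ 0.066; a Normal approximation gives roughly [0.666, 0.756].
Exact: F⁻¹(0.25) = 0.668; F⁻¹(0.75) = 0.758.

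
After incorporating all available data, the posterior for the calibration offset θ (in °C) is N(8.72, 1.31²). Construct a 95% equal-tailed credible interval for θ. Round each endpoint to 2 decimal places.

The posterior is symmetric, so the 95% equal-tailed interval is θ = 8.72 ± z·1.31 with z = 1.960.
Half-width: 1.960 × 1.31 = 2.57.
8.72 − 2.57 = 6.15; 8.72 + 2.57 = 11.29.

[6.15, 11.29]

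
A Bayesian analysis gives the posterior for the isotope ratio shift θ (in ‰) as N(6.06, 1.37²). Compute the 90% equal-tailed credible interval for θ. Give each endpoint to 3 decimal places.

The posterior is symmetric, so the 90% equal-tailed interval is θ = 6.06 ± z·1.37 with z = 1.645.
Half-width: 1.645 × 1.37 = 2.253.
6.06 − 2.253 = 3.807; 6.06 + 2.253 = 8.313.

[3.807, 8.313]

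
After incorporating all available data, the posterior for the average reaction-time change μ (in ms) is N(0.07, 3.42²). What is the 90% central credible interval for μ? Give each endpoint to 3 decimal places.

[-5.555, 5.695]

The posterior is symmetric, so the 90% equal-tailed interval is μ = 0.07 ± z·3.42 with z = 1.645.
Half-width: 1.645 × 3.42 = 5.625.
0.07 − 5.625 = -5.555; 0.07 + 5.625 = 5.695.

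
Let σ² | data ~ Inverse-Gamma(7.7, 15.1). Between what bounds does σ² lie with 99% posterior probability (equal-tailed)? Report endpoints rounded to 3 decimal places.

Inverse-Gamma(7.7, 15.1) quantiles: F⁻¹(0.005) and F⁻¹(0.995).
Equivalently, 1/σ² ~ Gamma(7.7, rate = 15.1); invert its 0.995 and 0.005 quantiles.
Posterior mean ≈ 2.254, SD ≈ 0.944; a Normal approximation gives roughly [-0.178, 4.685].
Exact: lower = 0.904; upper = 6.271.

[0.904, 6.271]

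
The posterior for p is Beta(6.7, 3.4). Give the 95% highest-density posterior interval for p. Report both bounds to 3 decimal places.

The posterior is unimodal and skewed, so the HPD interval has equal density at both endpoints and is the shortest 95% interval.
Solving f(0.389) = f(0.921) with F(0.921) − F(0.389) = 0.95 gives [0.389, 0.921].
For comparison, the equal-tailed interval is [0.363, 0.903]; the HPD is narrower and shifted toward the mode.

[0.389, 0.921]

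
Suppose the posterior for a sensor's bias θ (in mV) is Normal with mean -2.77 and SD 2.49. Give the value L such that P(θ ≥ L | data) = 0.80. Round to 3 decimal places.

-4.866

Need L with P(θ ≥ L) = 0.80: L = -2.77 − z_{0.2}·2.49.
z = 0.842; L = -2.77 − 0.842 × 2.49 = -4.866.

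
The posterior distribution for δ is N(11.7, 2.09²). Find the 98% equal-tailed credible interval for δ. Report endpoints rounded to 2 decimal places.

[6.84, 16.56]

The posterior is symmetric, so the 98% equal-tailed interval is δ = 11.7 ± z·2.09 with z = 2.326.
Half-width: 2.326 × 2.09 = 4.86.
11.7 − 4.86 = 6.84; 11.7 + 4.86 = 16.56.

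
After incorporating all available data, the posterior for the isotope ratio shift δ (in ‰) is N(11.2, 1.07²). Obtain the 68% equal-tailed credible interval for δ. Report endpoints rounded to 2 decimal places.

[10.14, 12.26]

The posterior is symmetric, so the 68% equal-tailed interval is δ = 11.2 ± z·1.07 with z = 0.994.
Half-width: 0.994 × 1.07 = 1.06.
11.2 − 1.06 = 10.14; 11.2 + 1.06 = 12.26.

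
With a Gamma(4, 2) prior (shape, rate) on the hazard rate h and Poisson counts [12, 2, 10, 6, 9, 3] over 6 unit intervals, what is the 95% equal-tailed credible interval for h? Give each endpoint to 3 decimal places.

[4.210, 7.527]

Posterior: Gamma(4+42, 2+6) = Gamma(46, 8) (shape, rate).
Equal-tailed 95% interval: Gamma(46, 8) quantiles at 0.025 and 0.975.
Posterior mean ≈ 5.750, SD ≈ 0.848; a Normal approximation gives roughly [4.088, 7.412].
Exact: lower = 4.210; upper = 7.527.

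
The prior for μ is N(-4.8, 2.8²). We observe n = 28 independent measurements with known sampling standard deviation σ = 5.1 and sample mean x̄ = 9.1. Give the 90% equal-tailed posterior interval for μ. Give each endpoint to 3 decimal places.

Posterior precision = 1/2.8² + 28/5.1² = 0.1276 + 1.0765 = 1.2041, so posterior SD = 0.9113.
Posterior mean = (-4.8/2.8² + 28·9.1/5.1²) / 1.2041 = 7.6275.
Interval: 7.6275 ± 1.645 × 0.9113 → [6.129, 9.127].

[6.129, 9.127]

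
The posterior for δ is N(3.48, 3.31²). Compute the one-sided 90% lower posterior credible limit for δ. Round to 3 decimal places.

-0.762

Need L with P(δ ≥ L) = 0.90: L = 3.48 − z_{0.1}·3.31.
z = 1.282; L = 3.48 − 1.282 × 3.31 = -0.762.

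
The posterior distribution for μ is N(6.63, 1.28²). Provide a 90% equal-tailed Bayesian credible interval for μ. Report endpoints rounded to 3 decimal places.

[4.525, 8.735]

The posterior is symmetric, so the 90% equal-tailed interval is μ = 6.63 ± z·1.28 with z = 1.645.
Half-width: 1.645 × 1.28 = 2.105.
6.63 − 2.105 = 4.525; 6.63 + 2.105 = 8.735.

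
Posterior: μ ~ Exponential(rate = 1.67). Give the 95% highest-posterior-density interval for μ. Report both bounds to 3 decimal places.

[0.000, 1.794]

The exponential density is strictly decreasing on [0, ∞), so the HPD interval is anchored at 0: [0, q] with P(μ ≤ q) = 0.95.
q = −ln(1 − 0.95) / 1.67 = 2.9957 / 1.67 = 1.794.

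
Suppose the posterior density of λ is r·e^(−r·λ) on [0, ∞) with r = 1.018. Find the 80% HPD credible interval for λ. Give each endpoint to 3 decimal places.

[0.000, 1.581]

The exponential density is strictly decreasing on [0, ∞), so the HPD interval is anchored at 0: [0, q] with P(λ ≤ q) = 0.80.
q = −ln(1 − 0.80) / 1.018 = 1.6094 / 1.018 = 1.581.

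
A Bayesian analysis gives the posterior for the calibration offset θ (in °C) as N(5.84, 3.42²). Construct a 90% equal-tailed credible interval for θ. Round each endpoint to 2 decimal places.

[0.21, 11.47]

The posterior is symmetric, so the 90% equal-tailed interval is θ = 5.84 ± z·3.42 with z = 1.645.
Half-width: 1.645 × 3.42 = 5.63.
5.84 − 5.63 = 0.21; 5.84 + 5.63 = 11.47.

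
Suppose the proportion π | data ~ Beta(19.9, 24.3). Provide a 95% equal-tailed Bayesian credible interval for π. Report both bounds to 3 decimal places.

Posterior: Beta(19.9, 24.3).
Equal-tailed 95% interval: the 0.025 and 0.975 quantiles of Beta(19.9, 24.3).
Posterior mean ≈ 0.450, SD ≈ 0.074; a Normal approximation gives roughly [0.305, 0.595].
Exact: F⁻¹(0.025) = 0.308; F⁻¹(0.975) = 0.597.

[0.308, 0.597]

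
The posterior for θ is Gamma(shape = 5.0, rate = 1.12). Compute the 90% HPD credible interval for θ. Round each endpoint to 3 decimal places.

The posterior is unimodal and skewed, so the HPD interval has equal density at both endpoints and is the shortest 90% interval.
Solving f(1.347) = f(7.460) with F(7.460) − F(1.347) = 0.90 gives [1.347, 7.460].
For comparison, the equal-tailed interval is [1.759, 8.173]; the HPD is narrower and shifted toward the mode.

[1.347, 7.460]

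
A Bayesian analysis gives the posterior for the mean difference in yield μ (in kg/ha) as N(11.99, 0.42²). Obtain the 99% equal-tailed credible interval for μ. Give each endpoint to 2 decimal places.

The posterior is symmetric, so the 99% equal-tailed interval is μ = 11.99 ± z·0.42 with z = 2.576.
Half-width: 2.576 × 0.42 = 1.08.
11.99 − 1.08 = 10.91; 11.99 + 1.08 = 13.07.

[10.91, 13.07]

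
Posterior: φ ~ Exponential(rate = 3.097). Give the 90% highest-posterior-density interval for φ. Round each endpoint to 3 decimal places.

[0.000, 0.743]

The exponential density is strictly decreasing on [0, ∞), so the HPD interval is anchored at 0: [0, q] with P(φ ≤ q) = 0.90.
q = −ln(1 − 0.90) / 3.097 = 2.3026 / 3.097 = 0.743.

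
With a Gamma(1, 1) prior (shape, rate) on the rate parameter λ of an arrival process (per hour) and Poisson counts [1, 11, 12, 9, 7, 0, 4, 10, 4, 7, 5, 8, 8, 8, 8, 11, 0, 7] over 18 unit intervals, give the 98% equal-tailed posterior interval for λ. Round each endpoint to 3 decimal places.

[5.099, 7.792]

Posterior: Gamma(1+120, 1+18) = Gamma(121, 19) (shape, rate).
Equal-tailed 98% interval: Gamma(121, 19) quantiles at 0.01 and 0.99.
Posterior mean ≈ 6.368, SD ≈ 0.579; a Normal approximation gives roughly [5.022, 7.715].
Exact: lower = 5.099; upper = 7.792.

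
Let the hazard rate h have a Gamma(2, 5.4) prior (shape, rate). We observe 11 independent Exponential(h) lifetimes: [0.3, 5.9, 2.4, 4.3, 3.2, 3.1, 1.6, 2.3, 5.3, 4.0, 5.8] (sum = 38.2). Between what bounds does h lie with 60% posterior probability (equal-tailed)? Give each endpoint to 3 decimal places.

Posterior: Gamma(2+11, 5.4+38.2) = Gamma(13, 43.6) (shape, rate).
Equal-tailed 60% interval: Gamma(13, 43.6) quantiles at 0.2 and 0.8.
Posterior mean ≈ 0.298, SD ≈ 0.083; a Normal approximation gives roughly [0.229, 0.368].
Exact: lower = 0.227; upper = 0.365.

[0.227, 0.365]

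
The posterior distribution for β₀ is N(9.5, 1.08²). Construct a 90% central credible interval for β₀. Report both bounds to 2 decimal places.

The posterior is symmetric, so the 90% equal-tailed interval is β₀ = 9.5 ± z·1.08 with z = 1.645.
Half-width: 1.645 × 1.08 = 1.78.
9.5 − 1.78 = 7.72; 9.5 + 1.78 = 11.28.

[7.72, 11.28]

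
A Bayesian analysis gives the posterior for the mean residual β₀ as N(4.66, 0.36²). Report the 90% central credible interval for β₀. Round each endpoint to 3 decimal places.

The posterior is symmetric, so the 90% equal-tailed interval is β₀ = 4.66 ± z·0.36 with z = 1.645.
Half-width: 1.645 × 0.36 = 0.592.
4.66 − 0.592 = 4.068; 4.66 + 0.592 = 5.252.

[4.068, 5.252]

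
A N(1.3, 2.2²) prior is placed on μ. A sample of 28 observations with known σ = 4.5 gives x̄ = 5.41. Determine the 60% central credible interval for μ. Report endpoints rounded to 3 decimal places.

[4.208, 5.543]

Posterior precision = 1/2.2² + 28/4.5² = 0.2066 + 1.3827 = 1.5893, so posterior SD = 0.7932.
Posterior mean = (1.3/2.2² + 28·5.41/4.5²) / 1.5893 = 4.8757.
Interval: 4.8757 ± 0.842 × 0.7932 → [4.208, 5.543].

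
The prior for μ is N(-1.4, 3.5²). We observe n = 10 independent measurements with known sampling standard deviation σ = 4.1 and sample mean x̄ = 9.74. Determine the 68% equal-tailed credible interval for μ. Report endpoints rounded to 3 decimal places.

Posterior precision = 1/3.5² + 10/4.1² = 0.0816 + 0.5949 = 0.6765, so posterior SD = 1.2158.
Posterior mean = (-1.4/3.5² + 10·9.74/4.1²) / 0.6765 = 8.3958.
Interval: 8.3958 ± 0.994 × 1.2158 → [7.187, 9.605].

[7.187, 9.605]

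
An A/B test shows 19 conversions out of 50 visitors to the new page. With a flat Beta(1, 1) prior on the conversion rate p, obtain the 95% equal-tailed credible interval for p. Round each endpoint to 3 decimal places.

[0.258, 0.519]

Posterior: Beta(1+19, 1+31) = Beta(20, 32).
Equal-tailed 95% interval: the 0.025 and 0.975 quantiles of Beta(20, 32).
Posterior mean ≈ 0.385, SD ≈ 0.067; a Normal approximation gives roughly [0.254, 0.516].
Exact: F⁻¹(0.025) = 0.258; F⁻¹(0.975) = 0.519.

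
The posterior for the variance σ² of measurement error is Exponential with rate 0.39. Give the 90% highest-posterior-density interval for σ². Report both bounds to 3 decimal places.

[0.000, 5.904]

The exponential density is strictly decreasing on [0, ∞), so the HPD interval is anchored at 0: [0, q] with P(σ² ≤ q) = 0.90.
q = −ln(1 − 0.90) / 0.39 = 2.3026 / 0.39 = 5.904.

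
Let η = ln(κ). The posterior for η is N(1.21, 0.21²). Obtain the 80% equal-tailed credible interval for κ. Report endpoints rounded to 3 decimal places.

[2.562, 4.389]

On the log scale the 80% interval is 1.21 ± 1.282 × 0.21 = [0.9409, 1.4791].
Exponentiate: [e^0.9409, e^1.4791] = [2.562, 4.389].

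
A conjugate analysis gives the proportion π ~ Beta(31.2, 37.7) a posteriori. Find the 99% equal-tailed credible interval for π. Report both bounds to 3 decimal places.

[0.304, 0.607]

Posterior: Beta(31.2, 37.7).
Equal-tailed 99% interval: the 0.005 and 0.995 quantiles of Beta(31.2, 37.7).
Posterior mean ≈ 0.453, SD ≈ 0.060; a Normal approximation gives roughly [0.299, 0.606].
Exact: F⁻¹(0.005) = 0.304; F⁻¹(0.995) = 0.607.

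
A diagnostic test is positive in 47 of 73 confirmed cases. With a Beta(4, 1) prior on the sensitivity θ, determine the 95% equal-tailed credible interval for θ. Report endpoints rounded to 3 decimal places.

Posterior: Beta(4+47, 1+26) = Beta(51, 27).
Equal-tailed 95% interval: the 0.025 and 0.975 quantiles of Beta(51, 27).
Posterior mean ≈ 0.654, SD ≈ 0.054; a Normal approximation gives roughly [0.549, 0.759].
Exact: F⁻¹(0.025) = 0.546; F⁻¹(0.975) = 0.755.

[0.546, 0.755]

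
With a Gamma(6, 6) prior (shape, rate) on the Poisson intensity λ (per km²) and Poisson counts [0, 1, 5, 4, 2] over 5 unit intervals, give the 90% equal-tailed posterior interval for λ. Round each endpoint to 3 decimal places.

Posterior: Gamma(6+12, 6+5) = Gamma(18, 11) (shape, rate).
Equal-tailed 90% interval: Gamma(18, 11) quantiles at 0.05 and 0.95.
Posterior mean ≈ 1.636, SD ≈ 0.386; a Normal approximation gives roughly [1.002, 2.271].
Exact: lower = 1.058; upper = 2.318.

[1.058, 2.318]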